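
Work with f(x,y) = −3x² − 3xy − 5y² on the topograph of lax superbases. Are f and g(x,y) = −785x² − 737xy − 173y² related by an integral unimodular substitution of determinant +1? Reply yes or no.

D₁ = -51, D₂ = -51
f is negative-definite; reduce −f:
−f: reduced (well bottom): (3,3,5) with a≤c, −a<b≤a
flip sign back: reduced form of f is (-3,-3,-5)
g is negative-definite; reduce −g:
−g: flip: (785,737,173)→(173,-737,785)
−g: translate: b→-45 (≡-737 mod 346), so (173,-737,785)→(173,-45,3)
−g: flip: (173,-45,3)→(3,45,173)
−g: translate: b→3 (≡45 mod 6), so (3,45,173)→(3,3,5)
−g: reduced (well bottom): (3,3,5) with a≤c, −a<b≤a
flip sign back: reduced form of g is (-3,-3,-5)
reduced forms (-3, -3, -5) vs (-3, -3, -5) ⇒ equivalent

yes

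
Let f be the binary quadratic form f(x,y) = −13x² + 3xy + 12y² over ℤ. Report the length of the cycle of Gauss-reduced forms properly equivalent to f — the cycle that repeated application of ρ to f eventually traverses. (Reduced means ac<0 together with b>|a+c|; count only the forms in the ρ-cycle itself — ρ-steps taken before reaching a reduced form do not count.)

D = 633, ⌊√D⌋ = 25
river: ρ → (12,21,-4)
river: ρ → (-4,19,17)
river: ρ → (17,15,-6)
river: ρ → (-6,21,8)
river: ρ → (8,11,-16)
river: ρ → (-16,21,3)
river: ρ → (3,21,-16)
river: ρ → (-16,11,8)
river: ρ → (8,21,-6)
river: ρ → (-6,15,17)
river: ρ → (17,19,-4)
river: ρ → (-4,21,12)
river: ρ → (12,3,-13)
river: ρ → (-13,23,2)
river: ρ → (2,25,-1)
river: ρ → (-1,25,2)
river: ρ → (2,23,-13)
river: ρ → (-13,3,12)
ρ-cycle length = 18 (tail of 0 descent steps not counted)

18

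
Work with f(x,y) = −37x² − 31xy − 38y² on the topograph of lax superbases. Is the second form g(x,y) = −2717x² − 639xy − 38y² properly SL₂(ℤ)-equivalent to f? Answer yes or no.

D₁ = -4663, D₂ = -4663
f is negative-definite; reduce −f:
−f: reduced (well bottom): (37,31,38) with a≤c, −a<b≤a
flip sign back: reduced form of f is (-37,-31,-38)
g is negative-definite; reduce −g:
−g: flip: (2717,639,38)→(38,-639,2717)
−g: translate: b→-31 (≡-639 mod 76), so (38,-639,2717)→(38,-31,37)
−g: flip: (38,-31,37)→(37,31,38)
−g: reduced (well bottom): (37,31,38) with a≤c, −a<b≤a
flip sign back: reduced form of g is (-37,-31,-38)
reduced forms (-37, -31, -38) vs (-37, -31, -38) ⇒ equivalent

yes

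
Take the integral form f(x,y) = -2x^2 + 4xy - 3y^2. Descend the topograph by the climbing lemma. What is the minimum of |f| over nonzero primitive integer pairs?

translate: b→0 (≡-4 mod 4), so (2,-4,3)→(2,0,1)
flip: (2,0,1)→(1,0,2)
reduced (well bottom): (1,0,2) with a≤c, −a<b≤a
well minimum |f| = |-1| = 1 (negative-definite)

1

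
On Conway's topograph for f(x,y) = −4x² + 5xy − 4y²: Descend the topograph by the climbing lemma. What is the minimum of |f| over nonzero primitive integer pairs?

translate: b→3 (≡-5 mod 8), so (4,-5,4)→(4,3,3)
flip: (4,3,3)→(3,-3,4)
translate: b→3 (≡-3 mod 6), so (3,-3,4)→(3,3,4)
reduced (well bottom): (3,3,4) with a≤c, −a<b≤a
well minimum |f| = |-3| = 3 (negative-definite)

3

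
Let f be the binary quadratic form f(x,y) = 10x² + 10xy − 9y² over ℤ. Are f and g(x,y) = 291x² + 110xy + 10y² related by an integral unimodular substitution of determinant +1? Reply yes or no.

D₁ = 460, D₂ = 460
river cycle of f (length 10): (-9, 8, 11), (11, 14, -6), (-6, 10, 15), (15, 20, -1), (-1, 20, 15), (15, 10, -6), (-6, 14, 11), (11, 8, -9), (-9, 10, 10), (10, 10, -9)
river cycle of g (length 10): (10, 10, -9), (-9, 8, 11), (11, 14, -6), (-6, 10, 15), (15, 20, -1), (-1, 20, 15), (15, 10, -6), (-6, 14, 11), (11, 8, -9), (-9, 10, 10)
cycles coincide ⇒ equivalent

yes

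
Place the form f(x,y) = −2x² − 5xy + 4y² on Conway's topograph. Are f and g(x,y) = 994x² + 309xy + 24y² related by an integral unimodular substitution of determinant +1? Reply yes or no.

D₁ = 57, D₂ = 57
river cycle of f (length 6): (4, 5, -2), (-2, 7, 1), (1, 7, -2), (-2, 5, 4), (4, 3, -3), (-3, 3, 4)
river cycle of g (length 6): (4, 5, -2), (-2, 7, 1), (1, 7, -2), (-2, 5, 4), (4, 3, -3), (-3, 3, 4)
cycles coincide ⇒ equivalent

yes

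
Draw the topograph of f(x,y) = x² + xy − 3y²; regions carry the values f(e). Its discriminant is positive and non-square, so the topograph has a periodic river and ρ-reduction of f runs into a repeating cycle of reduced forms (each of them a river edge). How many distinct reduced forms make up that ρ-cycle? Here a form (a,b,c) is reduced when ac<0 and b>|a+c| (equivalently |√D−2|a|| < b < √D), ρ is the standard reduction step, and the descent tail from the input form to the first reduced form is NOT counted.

D = 13, ⌊√D⌋ = 3
descent: ρ → (-3,-1,1)
descent: ρ → (1,3,-1)  [lands on river]
river: ρ → (-1,3,1)
ρ-cycle length = 2 (tail of 2 descent steps not counted)

2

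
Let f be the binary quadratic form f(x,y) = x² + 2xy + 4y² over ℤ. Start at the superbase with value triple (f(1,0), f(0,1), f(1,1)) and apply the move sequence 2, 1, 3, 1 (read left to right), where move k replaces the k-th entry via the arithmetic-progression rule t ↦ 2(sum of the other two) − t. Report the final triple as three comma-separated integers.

start (1,4,7) = (f(1,0),f(0,1),f(1,1))
replace slot 2: 2·(1+7) − 4 = 12 → (1,12,7)
replace slot 1: 2·(12+7) − 1 = 37 → (37,12,7)
replace slot 3: 2·(37+12) − 7 = 91 → (37,12,91)
replace slot 1: 2·(12+91) − 37 = 169 → (169,12,91)

169,12,91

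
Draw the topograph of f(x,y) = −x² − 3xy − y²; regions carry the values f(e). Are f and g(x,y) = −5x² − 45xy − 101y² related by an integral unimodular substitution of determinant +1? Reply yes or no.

D₁ = 5, D₂ = 5
river cycle of f (length 2): (-1, 1, 1), (1, 1, -1)
river cycle of g (length 2): (-1, 1, 1), (1, 1, -1)
cycles coincide ⇒ equivalent

yes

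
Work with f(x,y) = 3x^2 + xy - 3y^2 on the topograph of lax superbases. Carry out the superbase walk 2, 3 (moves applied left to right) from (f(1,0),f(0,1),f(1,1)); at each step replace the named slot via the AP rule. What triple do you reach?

start (3,-3,1) = (f(1,0),f(0,1),f(1,1))
replace slot 2: 2·(3+1) − (-3) = 11 → (3,11,1)
replace slot 3: 2·(3+11) − 1 = 27 → (3,11,27)

3,11,27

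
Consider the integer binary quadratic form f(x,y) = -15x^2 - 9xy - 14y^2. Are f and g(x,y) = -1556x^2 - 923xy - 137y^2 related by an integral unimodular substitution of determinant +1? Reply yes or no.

D₁ = -759, D₂ = -759
f is negative-definite; reduce −f:
−f: flip: (15,9,14)→(14,-9,15)
−f: reduced (well bottom): (14,-9,15) with a≤c, −a<b≤a
flip sign back: reduced form of f is (-14,9,-15)
g is negative-definite; reduce −g:
−g: flip: (1556,923,137)→(137,-923,1556)
−g: translate: b→-101 (≡-923 mod 274), so (137,-923,1556)→(137,-101,20)
−g: flip: (137,-101,20)→(20,101,137)
−g: translate: b→-19 (≡101 mod 40), so (20,101,137)→(20,-19,14)
−g: flip: (20,-19,14)→(14,19,20)
−g: translate: b→-9 (≡19 mod 28), so (14,19,20)→(14,-9,15)
−g: reduced (well bottom): (14,-9,15) with a≤c, −a<b≤a
flip sign back: reduced form of g is (-14,9,-15)
reduced forms (-14, 9, -15) vs (-14, 9, -15) ⇒ equivalent

yes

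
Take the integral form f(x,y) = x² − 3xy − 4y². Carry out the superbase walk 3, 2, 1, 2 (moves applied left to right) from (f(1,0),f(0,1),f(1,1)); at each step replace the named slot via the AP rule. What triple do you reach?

start (1,-4,-6) = (f(1,0),f(0,1),f(1,1))
replace slot 3: 2·(1+(-4)) − (-6) = 0 → (1,-4,0)
replace slot 2: 2·(1+0) − (-4) = 6 → (1,6,0)
replace slot 1: 2·(6+0) − 1 = 11 → (11,6,0)
replace slot 2: 2·(11+0) − 6 = 16 → (11,16,0)

11,16,0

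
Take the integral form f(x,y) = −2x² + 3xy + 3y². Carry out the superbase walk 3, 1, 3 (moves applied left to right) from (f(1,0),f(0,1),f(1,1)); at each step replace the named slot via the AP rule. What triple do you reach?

start (-2,3,4) = (f(1,0),f(0,1),f(1,1))
replace slot 3: 2·((-2)+3) − 4 = -2 → (-2,3,-2)
replace slot 1: 2·(3+(-2)) − (-2) = 4 → (4,3,-2)
replace slot 3: 2·(4+3) − (-2) = 16 → (4,3,16)

4,3,16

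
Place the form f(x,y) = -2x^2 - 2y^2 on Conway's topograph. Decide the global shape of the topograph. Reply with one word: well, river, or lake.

D = b²−4ac = 0² − 4·(-2)·(-2) = -16
D < 0 ⇒ definite ⇒ every region one sign ⇒ single well

well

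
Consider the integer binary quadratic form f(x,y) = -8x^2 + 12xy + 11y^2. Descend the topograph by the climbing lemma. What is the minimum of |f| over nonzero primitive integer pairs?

river: ρ → (11,10,-9)
river: ρ → (-9,8,12)
river: ρ → (12,16,-5)
river: ρ → (-5,14,15)
river: ρ → (15,16,-4)
river: ρ → (-4,16,15)
river: ρ → (15,14,-5)
river: ρ → (-5,16,12)
river: ρ → (12,8,-9)
river: ρ → (-9,10,11)
river: ρ → (11,12,-8)
river: ρ → (-8,20,3)
river: ρ → (3,22,-1)
river: ρ → (-1,22,3)
river: ρ → (3,20,-8)
river: ρ → (-8,12,11)
closes: descent 0, river 16
min |a| on river = 1

1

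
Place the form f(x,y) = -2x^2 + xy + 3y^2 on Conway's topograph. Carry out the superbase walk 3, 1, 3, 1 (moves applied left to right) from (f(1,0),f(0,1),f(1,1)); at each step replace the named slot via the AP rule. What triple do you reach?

start (-2,3,2) = (f(1,0),f(0,1),f(1,1))
replace slot 3: 2·((-2)+3) − 2 = 0 → (-2,3,0)
replace slot 1: 2·(3+0) − (-2) = 8 → (8,3,0)
replace slot 3: 2·(8+3) − 0 = 22 → (8,3,22)
replace slot 1: 2·(3+22) − 8 = 42 → (42,3,22)

42,3,22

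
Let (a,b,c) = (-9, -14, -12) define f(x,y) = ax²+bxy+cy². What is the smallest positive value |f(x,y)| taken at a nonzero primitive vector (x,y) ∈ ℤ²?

translate: b→-4 (≡14 mod 18), so (9,14,12)→(9,-4,7)
flip: (9,-4,7)→(7,4,9)
reduced (well bottom): (7,4,9) with a≤c, −a<b≤a
well minimum |f| = |-7| = 7 (negative-definite)

7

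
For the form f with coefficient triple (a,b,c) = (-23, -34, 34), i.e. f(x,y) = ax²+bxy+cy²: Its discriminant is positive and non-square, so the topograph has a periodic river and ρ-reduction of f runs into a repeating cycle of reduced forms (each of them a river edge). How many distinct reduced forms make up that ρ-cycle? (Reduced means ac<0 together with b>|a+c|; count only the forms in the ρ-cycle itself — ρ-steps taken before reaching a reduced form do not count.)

D = 4284, ⌊√D⌋ = 65
descent: ρ → (34,34,-23)  [lands on river]
river: ρ → (-23,58,10)
river: ρ → (10,62,-11)
river: ρ → (-11,48,45)
river: ρ → (45,42,-14)
river: ρ → (-14,42,45)
river: ρ → (45,48,-11)
river: ρ → (-11,62,10)
river: ρ → (10,58,-23)
river: ρ → (-23,34,34)
ρ-cycle length = 10 (tail of 1 descent step not counted)

10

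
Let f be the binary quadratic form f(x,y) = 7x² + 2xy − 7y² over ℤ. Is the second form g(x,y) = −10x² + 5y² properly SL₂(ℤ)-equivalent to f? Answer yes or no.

D₁ = 200, D₂ = 200
river cycle of f (length 6): (-7, 12, 2), (2, 12, -7), (-7, 2, 7), (7, 12, -2), (-2, 12, 7), (7, 2, -7)
river cycle of g (length 2): (5, 10, -5), (-5, 10, 5)
cycles differ ⇒ inequivalent

no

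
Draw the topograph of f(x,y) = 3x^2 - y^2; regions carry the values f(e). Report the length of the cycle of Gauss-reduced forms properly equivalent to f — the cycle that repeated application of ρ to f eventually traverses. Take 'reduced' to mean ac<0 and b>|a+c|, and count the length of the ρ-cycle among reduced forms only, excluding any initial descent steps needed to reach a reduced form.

D = 12, ⌊√D⌋ = 3
descent: ρ → (-1,2,2)  [lands on river]
river: ρ → (2,2,-1)
ρ-cycle length = 2 (tail of 1 descent step not counted)

2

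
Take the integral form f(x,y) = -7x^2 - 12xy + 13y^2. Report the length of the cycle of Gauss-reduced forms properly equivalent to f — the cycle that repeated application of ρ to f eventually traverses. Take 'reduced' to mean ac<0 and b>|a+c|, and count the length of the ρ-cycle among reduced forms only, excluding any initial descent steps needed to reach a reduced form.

D = 508, ⌊√D⌋ = 22
descent: ρ → (13,12,-7)  [lands on river]
river: ρ → (-7,16,9)
river: ρ → (9,20,-3)
river: ρ → (-3,22,2)
river: ρ → (2,22,-3)
river: ρ → (-3,20,9)
river: ρ → (9,16,-7)
river: ρ → (-7,12,13)
river: ρ → (13,14,-6)
river: ρ → (-6,22,1)
river: ρ → (1,22,-6)
river: ρ → (-6,14,13)
ρ-cycle length = 12 (tail of 1 descent step not counted)

12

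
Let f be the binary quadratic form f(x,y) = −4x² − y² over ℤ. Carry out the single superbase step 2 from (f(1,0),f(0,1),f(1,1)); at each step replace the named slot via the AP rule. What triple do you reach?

start (-4,-1,-5) = (f(1,0),f(0,1),f(1,1))
replace slot 2: 2·((-4)+(-5)) − (-1) = -17 → (-4,-17,-5)

-4,-17,-5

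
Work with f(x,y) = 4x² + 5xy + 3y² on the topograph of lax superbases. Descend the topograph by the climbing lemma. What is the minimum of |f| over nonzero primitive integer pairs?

translate: b→-3 (≡5 mod 8), so (4,5,3)→(4,-3,2)
flip: (4,-3,2)→(2,3,4)
translate: b→-1 (≡3 mod 4), so (2,3,4)→(2,-1,3)
reduced (well bottom): (2,-1,3) with a≤c, −a<b≤a
well minimum = a = 2

2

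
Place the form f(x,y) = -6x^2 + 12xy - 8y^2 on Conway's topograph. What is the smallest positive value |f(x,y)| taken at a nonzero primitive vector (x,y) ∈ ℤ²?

translate: b→0 (≡-12 mod 12), so (6,-12,8)→(6,0,2)
flip: (6,0,2)→(2,0,6)
reduced (well bottom): (2,0,6) with a≤c, −a<b≤a
well minimum |f| = |-2| = 2 (negative-definite)

2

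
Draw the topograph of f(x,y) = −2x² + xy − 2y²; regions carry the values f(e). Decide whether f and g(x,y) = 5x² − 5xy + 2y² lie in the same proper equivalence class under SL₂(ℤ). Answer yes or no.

D₁ = -15, D₂ = -15
f is negative-definite; reduce −f:
−f: flip: (2,-1,2)→(2,1,2)
−f: reduced (well bottom): (2,1,2) with a≤c, −a<b≤a
flip sign back: reduced form of f is (-2,-1,-2)
g: translate: b→5 (≡-5 mod 10), so (5,-5,2)→(5,5,2)
g: flip: (5,5,2)→(2,-5,5)
g: translate: b→-1 (≡-5 mod 4), so (2,-5,5)→(2,-1,2)
g: flip: (2,-1,2)→(2,1,2)
g: reduced (well bottom): (2,1,2) with a≤c, −a<b≤a
reduced forms (-2, -1, -2) vs (2, 1, 2) ⇒ inequivalent

no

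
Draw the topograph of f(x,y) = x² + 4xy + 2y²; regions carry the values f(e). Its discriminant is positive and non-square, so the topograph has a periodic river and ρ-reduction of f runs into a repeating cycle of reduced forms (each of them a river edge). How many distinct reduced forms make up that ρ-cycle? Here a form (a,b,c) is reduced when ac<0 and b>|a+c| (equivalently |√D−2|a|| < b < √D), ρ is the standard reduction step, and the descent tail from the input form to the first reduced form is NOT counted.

D = 8, ⌊√D⌋ = 2
descent: ρ → (2,0,-1)
descent: ρ → (-1,2,1)  [lands on river]
river: ρ → (1,2,-1)
ρ-cycle length = 2 (tail of 2 descent steps not counted)

2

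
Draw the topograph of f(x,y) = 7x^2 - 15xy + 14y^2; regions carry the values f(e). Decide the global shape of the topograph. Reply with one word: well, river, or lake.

D = b²−4ac = (-15)² − 4·7·14 = -167
D < 0 ⇒ definite ⇒ every region one sign ⇒ single well

well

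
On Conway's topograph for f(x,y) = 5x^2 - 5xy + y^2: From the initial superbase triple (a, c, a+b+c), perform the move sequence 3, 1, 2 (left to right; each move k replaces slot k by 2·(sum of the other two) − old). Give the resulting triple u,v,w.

start (5,1,1) = (f(1,0),f(0,1),f(1,1))
replace slot 3: 2·(5+1) − 1 = 11 → (5,1,11)
replace slot 1: 2·(1+11) − 5 = 19 → (19,1,11)
replace slot 2: 2·(19+11) − 1 = 59 → (19,59,11)

19,59,11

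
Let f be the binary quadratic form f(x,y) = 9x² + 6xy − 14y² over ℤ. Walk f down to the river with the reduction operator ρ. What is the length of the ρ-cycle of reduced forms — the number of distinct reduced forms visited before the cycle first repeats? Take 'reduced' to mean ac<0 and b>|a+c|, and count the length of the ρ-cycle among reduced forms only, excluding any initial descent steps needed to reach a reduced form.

D = 540, ⌊√D⌋ = 23
river: ρ → (-14,22,1)
river: ρ → (1,22,-14)
river: ρ → (-14,6,9)
river: ρ → (9,12,-11)
river: ρ → (-11,10,10)
river: ρ → (10,10,-11)
river: ρ → (-11,12,9)
river: ρ → (9,6,-14)
ρ-cycle length = 8 (tail of 0 descent steps not counted)

8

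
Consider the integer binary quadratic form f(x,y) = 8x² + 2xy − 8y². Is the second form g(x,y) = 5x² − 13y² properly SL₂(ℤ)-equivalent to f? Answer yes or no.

D₁ = 260, D₂ = 260
river cycle of f (length 6): (-8, 14, 2), (2, 14, -8), (-8, 2, 8), (8, 14, -2), (-2, 14, 8), (8, 2, -8)
river cycle of g (length 10): (5, 10, -8), (-8, 6, 7), (7, 8, -7), (-7, 6, 8), (8, 10, -5), (-5, 10, 8), (8, 6, -7), (-7, 8, 7), (7, 6, -8), (-8, 10, 5)
cycles differ ⇒ inequivalent

no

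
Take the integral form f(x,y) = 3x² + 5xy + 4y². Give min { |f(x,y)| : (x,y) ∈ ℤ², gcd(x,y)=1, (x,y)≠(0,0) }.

translate: b→-1 (≡5 mod 6), so (3,5,4)→(3,-1,2)
flip: (3,-1,2)→(2,1,3)
reduced (well bottom): (2,1,3) with a≤c, −a<b≤a
well minimum = a = 2

2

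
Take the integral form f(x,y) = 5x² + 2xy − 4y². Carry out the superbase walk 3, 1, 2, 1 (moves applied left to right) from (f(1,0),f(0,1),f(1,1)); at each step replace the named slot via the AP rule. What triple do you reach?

start (5,-4,3) = (f(1,0),f(0,1),f(1,1))
replace slot 3: 2·(5+(-4)) − 3 = -1 → (5,-4,-1)
replace slot 1: 2·((-4)+(-1)) − 5 = -15 → (-15,-4,-1)
replace slot 2: 2·((-15)+(-1)) − (-4) = -28 → (-15,-28,-1)
replace slot 1: 2·((-28)+(-1)) − (-15) = -43 → (-43,-28,-1)

-43,-28,-1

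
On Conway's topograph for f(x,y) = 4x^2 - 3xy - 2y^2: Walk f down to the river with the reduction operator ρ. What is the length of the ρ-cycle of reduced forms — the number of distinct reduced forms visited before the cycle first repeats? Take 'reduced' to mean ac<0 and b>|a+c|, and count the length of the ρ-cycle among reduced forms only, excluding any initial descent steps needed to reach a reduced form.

D = 41, ⌊√D⌋ = 6
descent: ρ → (-2,3,4)  [lands on river]
river: ρ → (4,5,-1)
river: ρ → (-1,5,4)
river: ρ → (4,3,-2)
river: ρ → (-2,5,2)
river: ρ → (2,3,-4)
river: ρ → (-4,5,1)
river: ρ → (1,5,-4)
river: ρ → (-4,3,2)
river: ρ → (2,5,-2)
ρ-cycle length = 10 (tail of 1 descent step not counted)

10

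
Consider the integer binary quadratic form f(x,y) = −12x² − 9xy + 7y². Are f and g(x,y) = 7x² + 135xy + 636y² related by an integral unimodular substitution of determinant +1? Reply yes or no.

D₁ = 417, D₂ = 417
river cycle of f (length 18): (7, 9, -12), (-12, 15, 4), (4, 17, -8), (-8, 15, 6), (6, 9, -14), (-14, 19, 1), (1, 19, -14), (-14, 9, 6), (6, 15, -8), (-8, 17, 4), … (8 more)
river cycle of g (length 18): (7, 9, -12), (-12, 15, 4), (4, 17, -8), (-8, 15, 6), (6, 9, -14), (-14, 19, 1), (1, 19, -14), (-14, 9, 6), (6, 15, -8), (-8, 17, 4), … (8 more)
cycles coincide ⇒ equivalent

yes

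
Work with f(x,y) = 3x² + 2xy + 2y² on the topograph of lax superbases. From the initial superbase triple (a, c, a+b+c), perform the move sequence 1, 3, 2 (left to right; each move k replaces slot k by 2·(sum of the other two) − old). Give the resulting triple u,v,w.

start (3,2,7) = (f(1,0),f(0,1),f(1,1))
replace slot 1: 2·(2+7) − 3 = 15 → (15,2,7)
replace slot 3: 2·(15+2) − 7 = 27 → (15,2,27)
replace slot 2: 2·(15+27) − 2 = 82 → (15,82,27)

15,82,27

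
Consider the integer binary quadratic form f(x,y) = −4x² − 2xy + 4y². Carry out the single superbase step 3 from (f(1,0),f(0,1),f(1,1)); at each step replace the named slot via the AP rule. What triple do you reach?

start (-4,4,-2) = (f(1,0),f(0,1),f(1,1))
replace slot 3: 2·((-4)+4) − (-2) = 2 → (-4,4,2)

-4,4,2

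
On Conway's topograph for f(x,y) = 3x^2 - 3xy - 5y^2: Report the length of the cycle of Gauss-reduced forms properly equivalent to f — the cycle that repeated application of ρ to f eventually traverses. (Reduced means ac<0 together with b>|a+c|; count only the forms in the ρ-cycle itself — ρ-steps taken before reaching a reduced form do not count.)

D = 69, ⌊√D⌋ = 8
descent: ρ → (-5,3,3)  [lands on river]
river: ρ → (3,3,-5)
river: ρ → (-5,7,1)
river: ρ → (1,7,-5)
ρ-cycle length = 4 (tail of 1 descent step not counted)

4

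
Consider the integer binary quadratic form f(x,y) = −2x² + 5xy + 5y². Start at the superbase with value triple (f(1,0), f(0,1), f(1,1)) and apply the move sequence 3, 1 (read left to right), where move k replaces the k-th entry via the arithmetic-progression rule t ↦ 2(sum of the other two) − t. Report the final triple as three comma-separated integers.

start (-2,5,8) = (f(1,0),f(0,1),f(1,1))
replace slot 3: 2·((-2)+5) − 8 = -2 → (-2,5,-2)
replace slot 1: 2·(5+(-2)) − (-2) = 8 → (8,5,-2)

8,5,-2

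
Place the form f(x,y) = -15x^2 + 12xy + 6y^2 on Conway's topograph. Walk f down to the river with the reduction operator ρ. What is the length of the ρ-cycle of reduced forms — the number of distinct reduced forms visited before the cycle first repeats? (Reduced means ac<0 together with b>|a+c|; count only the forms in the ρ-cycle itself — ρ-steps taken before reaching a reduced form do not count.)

D = 504, ⌊√D⌋ = 22
river: ρ → (6,12,-15)
river: ρ → (-15,18,3)
river: ρ → (3,18,-15)
river: ρ → (-15,12,6)
ρ-cycle length = 4 (tail of 0 descent steps not counted)

4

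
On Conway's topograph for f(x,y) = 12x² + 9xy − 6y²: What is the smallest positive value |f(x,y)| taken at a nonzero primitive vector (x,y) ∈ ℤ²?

river: ρ → (-6,15,6)
river: ρ → (6,9,-12)
river: ρ → (-12,15,3)
river: ρ → (3,15,-12)
river: ρ → (-12,9,6)
river: ρ → (6,15,-6)
river: ρ → (-6,9,12)
river: ρ → (12,15,-3)
river: ρ → (-3,15,12)
river: ρ → (12,9,-6)
closes: descent 0, river 10
min |a| on river = 3

3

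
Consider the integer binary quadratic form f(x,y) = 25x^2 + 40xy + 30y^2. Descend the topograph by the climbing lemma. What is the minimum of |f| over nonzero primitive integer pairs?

translate: b→-10 (≡40 mod 50), so (25,40,30)→(25,-10,15)
flip: (25,-10,15)→(15,10,25)
reduced (well bottom): (15,10,25) with a≤c, −a<b≤a
well minimum = a = 15

15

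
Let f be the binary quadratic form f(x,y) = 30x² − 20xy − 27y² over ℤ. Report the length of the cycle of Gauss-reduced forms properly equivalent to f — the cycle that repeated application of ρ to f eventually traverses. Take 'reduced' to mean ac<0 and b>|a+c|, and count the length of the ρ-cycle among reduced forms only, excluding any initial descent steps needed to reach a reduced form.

D = 3640, ⌊√D⌋ = 60
descent: ρ → (-27,20,30)  [lands on river]
river: ρ → (30,40,-17)
river: ρ → (-17,28,42)
river: ρ → (42,56,-3)
river: ρ → (-3,58,23)
river: ρ → (23,34,-27)
ρ-cycle length = 6 (tail of 1 descent step not counted)

6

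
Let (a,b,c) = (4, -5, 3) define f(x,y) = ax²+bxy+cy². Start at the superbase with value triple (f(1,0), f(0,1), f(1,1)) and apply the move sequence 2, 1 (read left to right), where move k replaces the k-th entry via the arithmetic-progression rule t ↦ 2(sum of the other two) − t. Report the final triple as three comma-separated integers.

start (4,3,2) = (f(1,0),f(0,1),f(1,1))
replace slot 2: 2·(4+2) − 3 = 9 → (4,9,2)
replace slot 1: 2·(9+2) − 4 = 18 → (18,9,2)

18,9,2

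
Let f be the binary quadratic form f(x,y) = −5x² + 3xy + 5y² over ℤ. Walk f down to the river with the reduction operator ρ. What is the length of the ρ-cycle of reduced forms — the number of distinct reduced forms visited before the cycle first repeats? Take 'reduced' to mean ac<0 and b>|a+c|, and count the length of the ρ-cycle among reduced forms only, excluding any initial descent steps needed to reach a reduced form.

D = 109, ⌊√D⌋ = 10
river: ρ → (5,7,-3)
river: ρ → (-3,5,7)
river: ρ → (7,9,-1)
river: ρ → (-1,9,7)
river: ρ → (7,5,-3)
river: ρ → (-3,7,5)
river: ρ → (5,3,-5)
river: ρ → (-5,7,3)
river: ρ → (3,5,-7)
river: ρ → (-7,9,1)
river: ρ → (1,9,-7)
river: ρ → (-7,5,3)
river: ρ → (3,7,-5)
river: ρ → (-5,3,5)
ρ-cycle length = 14 (tail of 0 descent steps not counted)

14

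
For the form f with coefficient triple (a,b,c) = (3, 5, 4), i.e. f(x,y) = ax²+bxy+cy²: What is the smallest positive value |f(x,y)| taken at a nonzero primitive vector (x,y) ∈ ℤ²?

translate: b→-1 (≡5 mod 6), so (3,5,4)→(3,-1,2)
flip: (3,-1,2)→(2,1,3)
reduced (well bottom): (2,1,3) with a≤c, −a<b≤a
well minimum = a = 2

2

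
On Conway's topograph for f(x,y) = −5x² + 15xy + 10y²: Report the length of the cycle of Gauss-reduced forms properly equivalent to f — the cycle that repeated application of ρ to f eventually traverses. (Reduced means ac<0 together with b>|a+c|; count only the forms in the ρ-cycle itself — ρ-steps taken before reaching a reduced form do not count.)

D = 425, ⌊√D⌋ = 20
river: ρ → (10,5,-10)
river: ρ → (-10,15,5)
river: ρ → (5,15,-10)
river: ρ → (-10,5,10)
river: ρ → (10,15,-5)
river: ρ → (-5,15,10)
ρ-cycle length = 6 (tail of 0 descent steps not counted)

6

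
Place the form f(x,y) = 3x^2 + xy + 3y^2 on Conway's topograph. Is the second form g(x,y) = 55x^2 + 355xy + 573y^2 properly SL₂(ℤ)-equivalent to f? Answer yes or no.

D₁ = -35, D₂ = -35
f: reduced (well bottom): (3,1,3) with a≤c, −a<b≤a
g: translate: b→25 (≡355 mod 110), so (55,355,573)→(55,25,3)
g: flip: (55,25,3)→(3,-25,55)
g: translate: b→-1 (≡-25 mod 6), so (3,-25,55)→(3,-1,3)
g: flip: (3,-1,3)→(3,1,3)
g: reduced (well bottom): (3,1,3) with a≤c, −a<b≤a
reduced forms (3, 1, 3) vs (3, 1, 3) ⇒ equivalent

yes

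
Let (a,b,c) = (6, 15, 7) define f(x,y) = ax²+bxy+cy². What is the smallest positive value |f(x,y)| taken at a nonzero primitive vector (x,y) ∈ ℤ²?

descent: ρ → (7,-1,-2)
descent: ρ → (-2,5,4)  [lands on river]
river: ρ → (4,3,-3)
river: ρ → (-3,3,4)
river: ρ → (4,5,-2)
river: ρ → (-2,7,1)
river: ρ → (1,7,-2)
closes: descent 2, river 6
min |a| on river = 1

1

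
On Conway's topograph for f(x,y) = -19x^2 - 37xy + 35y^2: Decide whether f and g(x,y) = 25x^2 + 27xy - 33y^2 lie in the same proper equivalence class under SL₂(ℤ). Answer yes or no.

D₁ = 4029, D₂ = 4029
river cycle of f (length 18): (35, 37, -19), (-19, 39, 33), (33, 27, -25), (-25, 23, 35), (35, 47, -13), (-13, 57, 15), (15, 63, -1), (-1, 63, 15), (15, 57, -13), (-13, 47, 35), … (8 more)
river cycle of g (length 18): (-33, 39, 19), (19, 37, -35), (-35, 33, 21), (21, 51, -17), (-17, 51, 21), (21, 33, -35), (-35, 37, 19), (19, 39, -33), (-33, 27, 25), (25, 23, -35), … (8 more)
cycles differ ⇒ inequivalent

no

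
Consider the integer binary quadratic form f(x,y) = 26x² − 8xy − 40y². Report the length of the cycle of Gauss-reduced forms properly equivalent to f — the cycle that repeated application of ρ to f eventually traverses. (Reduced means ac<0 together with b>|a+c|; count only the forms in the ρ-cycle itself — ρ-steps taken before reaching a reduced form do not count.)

D = 4224, ⌊√D⌋ = 64
descent: ρ → (-40,8,26)
descent: ρ → (26,44,-22)  [lands on river]
river: ρ → (-22,44,26)
river: ρ → (26,60,-6)
river: ρ → (-6,60,26)
ρ-cycle length = 4 (tail of 2 descent steps not counted)

4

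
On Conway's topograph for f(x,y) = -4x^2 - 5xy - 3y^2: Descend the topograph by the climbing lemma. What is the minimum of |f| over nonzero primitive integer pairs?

translate: b→-3 (≡5 mod 8), so (4,5,3)→(4,-3,2)
flip: (4,-3,2)→(2,3,4)
translate: b→-1 (≡3 mod 4), so (2,3,4)→(2,-1,3)
reduced (well bottom): (2,-1,3) with a≤c, −a<b≤a
well minimum |f| = |-2| = 2 (negative-definite)

2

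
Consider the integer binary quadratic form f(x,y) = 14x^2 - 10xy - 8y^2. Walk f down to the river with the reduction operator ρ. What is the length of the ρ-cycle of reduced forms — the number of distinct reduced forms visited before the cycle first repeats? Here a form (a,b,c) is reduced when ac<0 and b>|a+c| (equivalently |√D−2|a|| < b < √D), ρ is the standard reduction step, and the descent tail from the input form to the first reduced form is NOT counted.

D = 548, ⌊√D⌋ = 23
descent: ρ → (-8,10,14)  [lands on river]
river: ρ → (14,18,-4)
river: ρ → (-4,22,4)
river: ρ → (4,18,-14)
river: ρ → (-14,10,8)
river: ρ → (8,22,-2)
river: ρ → (-2,22,8)
river: ρ → (8,10,-14)
river: ρ → (-14,18,4)
river: ρ → (4,22,-4)
river: ρ → (-4,18,14)
river: ρ → (14,10,-8)
river: ρ → (-8,22,2)
river: ρ → (2,22,-8)
ρ-cycle length = 14 (tail of 1 descent step not counted)

14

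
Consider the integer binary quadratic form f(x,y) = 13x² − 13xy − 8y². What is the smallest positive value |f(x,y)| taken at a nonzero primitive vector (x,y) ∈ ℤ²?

descent: ρ → (-8,13,13)  [lands on river]
river: ρ → (13,13,-8)
river: ρ → (-8,19,7)
river: ρ → (7,23,-2)
river: ρ → (-2,21,18)
river: ρ → (18,15,-5)
river: ρ → (-5,15,18)
river: ρ → (18,21,-2)
river: ρ → (-2,23,7)
river: ρ → (7,19,-8)
closes: descent 1, river 10
min |a| on river = 2

2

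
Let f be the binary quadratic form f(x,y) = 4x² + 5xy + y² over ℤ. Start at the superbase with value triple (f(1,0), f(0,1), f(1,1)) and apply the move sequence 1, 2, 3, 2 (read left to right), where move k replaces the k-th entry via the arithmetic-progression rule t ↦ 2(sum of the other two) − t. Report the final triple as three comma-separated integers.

start (4,1,10) = (f(1,0),f(0,1),f(1,1))
replace slot 1: 2·(1+10) − 4 = 18 → (18,1,10)
replace slot 2: 2·(18+10) − 1 = 55 → (18,55,10)
replace slot 3: 2·(18+55) − 10 = 136 → (18,55,136)
replace slot 2: 2·(18+136) − 55 = 253 → (18,253,136)

18,253,136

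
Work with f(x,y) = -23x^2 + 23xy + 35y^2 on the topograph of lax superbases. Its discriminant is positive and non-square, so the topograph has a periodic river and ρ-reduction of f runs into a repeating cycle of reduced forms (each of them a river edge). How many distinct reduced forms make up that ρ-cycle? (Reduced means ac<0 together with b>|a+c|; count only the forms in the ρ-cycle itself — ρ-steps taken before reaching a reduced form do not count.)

D = 3749, ⌊√D⌋ = 61
river: ρ → (35,47,-11)
river: ρ → (-11,41,47)
river: ρ → (47,53,-5)
river: ρ → (-5,57,25)
river: ρ → (25,43,-19)
river: ρ → (-19,33,35)
river: ρ → (35,37,-17)
river: ρ → (-17,31,41)
river: ρ → (41,51,-7)
river: ρ → (-7,61,1)
river: ρ → (1,61,-7)
river: ρ → (-7,51,41)
river: ρ → (41,31,-17)
river: ρ → (-17,37,35)
river: ρ → (35,33,-19)
river: ρ → (-19,43,25)
river: ρ → (25,57,-5)
river: ρ → (-5,53,47)
river: ρ → (47,41,-11)
river: ρ → (-11,47,35)
river: ρ → (35,23,-23)
river: ρ → (-23,23,35)
ρ-cycle length = 22 (tail of 0 descent steps not counted)

22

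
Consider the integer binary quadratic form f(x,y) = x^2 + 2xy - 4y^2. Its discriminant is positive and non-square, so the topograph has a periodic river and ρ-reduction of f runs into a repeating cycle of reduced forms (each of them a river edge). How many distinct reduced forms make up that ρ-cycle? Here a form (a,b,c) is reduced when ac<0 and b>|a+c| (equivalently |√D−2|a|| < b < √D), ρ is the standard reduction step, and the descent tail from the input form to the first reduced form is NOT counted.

D = 20, ⌊√D⌋ = 4
descent: ρ → (-4,-2,1)
descent: ρ → (1,4,-1)  [lands on river]
river: ρ → (-1,4,1)
ρ-cycle length = 2 (tail of 2 descent steps not counted)

2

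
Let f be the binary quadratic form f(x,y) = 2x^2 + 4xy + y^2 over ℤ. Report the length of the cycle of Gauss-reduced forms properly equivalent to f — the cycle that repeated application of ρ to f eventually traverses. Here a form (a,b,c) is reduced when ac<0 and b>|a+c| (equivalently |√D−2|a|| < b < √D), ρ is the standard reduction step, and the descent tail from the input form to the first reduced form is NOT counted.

D = 8, ⌊√D⌋ = 2
descent: ρ → (1,2,-1)  [lands on river]
river: ρ → (-1,2,1)
ρ-cycle length = 2 (tail of 1 descent step not counted)

2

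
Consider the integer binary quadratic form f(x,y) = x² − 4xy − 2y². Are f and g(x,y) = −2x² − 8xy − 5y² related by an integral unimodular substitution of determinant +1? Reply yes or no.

D₁ = 24, D₂ = 24
river cycle of f (length 2): (-2, 4, 1), (1, 4, -2)
river cycle of g (length 2): (1, 4, -2), (-2, 4, 1)
cycles coincide ⇒ equivalent

yes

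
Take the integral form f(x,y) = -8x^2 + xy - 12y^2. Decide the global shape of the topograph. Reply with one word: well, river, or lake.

D = b²−4ac = 1² − 4·(-8)·(-12) = -383
D < 0 ⇒ definite ⇒ every region one sign ⇒ single well

well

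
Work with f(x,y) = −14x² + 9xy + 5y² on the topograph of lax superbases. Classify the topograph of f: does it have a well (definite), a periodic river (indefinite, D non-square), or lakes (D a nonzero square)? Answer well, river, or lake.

D = b²−4ac = 9² − 4·(-14)·5 = 361
D = 19² is a perfect square ⇒ form factors over ℤ ⇒ lakes

lake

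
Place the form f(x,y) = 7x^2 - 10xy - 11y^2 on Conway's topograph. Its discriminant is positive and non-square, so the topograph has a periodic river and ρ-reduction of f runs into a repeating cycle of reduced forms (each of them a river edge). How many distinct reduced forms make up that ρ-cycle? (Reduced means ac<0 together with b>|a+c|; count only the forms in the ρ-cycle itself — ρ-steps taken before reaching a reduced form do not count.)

D = 408, ⌊√D⌋ = 20
descent: ρ → (-11,10,7)  [lands on river]
river: ρ → (7,18,-3)
river: ρ → (-3,18,7)
river: ρ → (7,10,-11)
river: ρ → (-11,12,6)
river: ρ → (6,12,-11)
ρ-cycle length = 6 (tail of 1 descent step not counted)

6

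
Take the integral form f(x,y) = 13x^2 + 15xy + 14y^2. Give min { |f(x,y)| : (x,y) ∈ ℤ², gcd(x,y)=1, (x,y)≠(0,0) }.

translate: b→-11 (≡15 mod 26), so (13,15,14)→(13,-11,12)
flip: (13,-11,12)→(12,11,13)
reduced (well bottom): (12,11,13) with a≤c, −a<b≤a
well minimum = a = 12

12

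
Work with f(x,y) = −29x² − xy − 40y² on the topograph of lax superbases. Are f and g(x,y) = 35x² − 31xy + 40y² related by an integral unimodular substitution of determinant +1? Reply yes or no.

D₁ = -4639, D₂ = -4639
f is negative-definite; reduce −f:
−f: reduced (well bottom): (29,1,40) with a≤c, −a<b≤a
flip sign back: reduced form of f is (-29,-1,-40)
g: reduced (well bottom): (35,-31,40) with a≤c, −a<b≤a
reduced forms (-29, -1, -40) vs (35, -31, 40) ⇒ inequivalent

no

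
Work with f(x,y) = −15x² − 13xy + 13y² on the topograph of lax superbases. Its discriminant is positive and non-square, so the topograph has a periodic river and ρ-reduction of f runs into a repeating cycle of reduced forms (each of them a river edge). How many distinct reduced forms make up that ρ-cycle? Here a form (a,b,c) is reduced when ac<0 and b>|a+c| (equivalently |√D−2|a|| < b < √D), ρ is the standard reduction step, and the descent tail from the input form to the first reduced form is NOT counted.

D = 949, ⌊√D⌋ = 30
descent: ρ → (13,13,-15)  [lands on river]
river: ρ → (-15,17,11)
river: ρ → (11,27,-5)
river: ρ → (-5,23,21)
river: ρ → (21,19,-7)
river: ρ → (-7,23,15)
river: ρ → (15,7,-15)
river: ρ → (-15,23,7)
river: ρ → (7,19,-21)
river: ρ → (-21,23,5)
river: ρ → (5,27,-11)
river: ρ → (-11,17,15)
river: ρ → (15,13,-13)
river: ρ → (-13,13,15)
river: ρ → (15,17,-11)
river: ρ → (-11,27,5)
river: ρ → (5,23,-21)
river: ρ → (-21,19,7)
river: ρ → (7,23,-15)
river: ρ → (-15,7,15)
river: ρ → (15,23,-7)
river: ρ → (-7,19,21)
river: ρ → (21,23,-5)
river: ρ → (-5,27,11)
river: ρ → (11,17,-15)
river: ρ → (-15,13,13)
ρ-cycle length = 26 (tail of 1 descent step not counted)

26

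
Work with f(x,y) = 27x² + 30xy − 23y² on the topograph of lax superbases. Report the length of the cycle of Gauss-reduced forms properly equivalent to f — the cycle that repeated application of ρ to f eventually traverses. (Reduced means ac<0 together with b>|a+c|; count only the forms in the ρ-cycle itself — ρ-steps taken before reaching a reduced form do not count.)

D = 3384, ⌊√D⌋ = 58
river: ρ → (-23,16,34)
river: ρ → (34,52,-5)
river: ρ → (-5,58,1)
river: ρ → (1,58,-5)
river: ρ → (-5,52,34)
river: ρ → (34,16,-23)
river: ρ → (-23,30,27)
river: ρ → (27,24,-26)
river: ρ → (-26,28,25)
river: ρ → (25,22,-29)
river: ρ → (-29,36,18)
river: ρ → (18,36,-29)
river: ρ → (-29,22,25)
river: ρ → (25,28,-26)
river: ρ → (-26,24,27)
river: ρ → (27,30,-23)
ρ-cycle length = 16 (tail of 0 descent steps not counted)

16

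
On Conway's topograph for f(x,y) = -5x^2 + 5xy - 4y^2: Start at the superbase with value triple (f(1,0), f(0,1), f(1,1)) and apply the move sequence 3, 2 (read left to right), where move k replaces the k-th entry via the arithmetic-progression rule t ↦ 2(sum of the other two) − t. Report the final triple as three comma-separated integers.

start (-5,-4,-4) = (f(1,0),f(0,1),f(1,1))
replace slot 3: 2·((-5)+(-4)) − (-4) = -14 → (-5,-4,-14)
replace slot 2: 2·((-5)+(-14)) − (-4) = -34 → (-5,-34,-14)

-5,-34,-14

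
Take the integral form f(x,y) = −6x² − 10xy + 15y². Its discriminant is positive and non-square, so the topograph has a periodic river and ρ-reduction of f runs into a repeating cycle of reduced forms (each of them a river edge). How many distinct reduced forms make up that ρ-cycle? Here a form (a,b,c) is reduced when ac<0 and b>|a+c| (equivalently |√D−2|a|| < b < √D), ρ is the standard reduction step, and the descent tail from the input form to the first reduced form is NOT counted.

D = 460, ⌊√D⌋ = 21
descent: ρ → (15,10,-6)  [lands on river]
river: ρ → (-6,14,11)
river: ρ → (11,8,-9)
river: ρ → (-9,10,10)
river: ρ → (10,10,-9)
river: ρ → (-9,8,11)
river: ρ → (11,14,-6)
river: ρ → (-6,10,15)
river: ρ → (15,20,-1)
river: ρ → (-1,20,15)
ρ-cycle length = 10 (tail of 1 descent step not counted)

10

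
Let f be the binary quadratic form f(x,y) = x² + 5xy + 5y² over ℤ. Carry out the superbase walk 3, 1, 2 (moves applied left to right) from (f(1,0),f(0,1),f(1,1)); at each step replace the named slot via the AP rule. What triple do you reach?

start (1,5,11) = (f(1,0),f(0,1),f(1,1))
replace slot 3: 2·(1+5) − 11 = 1 → (1,5,1)
replace slot 1: 2·(5+1) − 1 = 11 → (11,5,1)
replace slot 2: 2·(11+1) − 5 = 19 → (11,19,1)

11,19,1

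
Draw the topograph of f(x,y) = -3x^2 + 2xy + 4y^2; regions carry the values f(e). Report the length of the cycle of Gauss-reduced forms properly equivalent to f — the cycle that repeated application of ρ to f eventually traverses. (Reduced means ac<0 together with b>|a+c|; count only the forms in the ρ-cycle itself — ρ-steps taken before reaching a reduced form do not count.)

D = 52, ⌊√D⌋ = 7
river: ρ → (4,6,-1)
river: ρ → (-1,6,4)
river: ρ → (4,2,-3)
river: ρ → (-3,4,3)
river: ρ → (3,2,-4)
river: ρ → (-4,6,1)
river: ρ → (1,6,-4)
river: ρ → (-4,2,3)
river: ρ → (3,4,-3)
river: ρ → (-3,2,4)
ρ-cycle length = 10 (tail of 0 descent steps not counted)

10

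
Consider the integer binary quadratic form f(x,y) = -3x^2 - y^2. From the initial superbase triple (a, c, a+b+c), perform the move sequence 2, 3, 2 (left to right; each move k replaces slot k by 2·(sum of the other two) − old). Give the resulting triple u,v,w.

start (-3,-1,-4) = (f(1,0),f(0,1),f(1,1))
replace slot 2: 2·((-3)+(-4)) − (-1) = -13 → (-3,-13,-4)
replace slot 3: 2·((-3)+(-13)) − (-4) = -28 → (-3,-13,-28)
replace slot 2: 2·((-3)+(-28)) − (-13) = -49 → (-3,-49,-28)

-3,-49,-28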